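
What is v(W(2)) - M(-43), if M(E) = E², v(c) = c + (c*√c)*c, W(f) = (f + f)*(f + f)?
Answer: -809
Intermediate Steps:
W(f) = 4*f² (W(f) = (2*f)*(2*f) = 4*f²)
v(c) = c + c^(5/2) (v(c) = c + c^(3/2)*c = c + c^(5/2))
v(W(2)) - M(-43) = (4*2² + (4*2²)^(5/2)) - 1*(-43)² = (4*4 + (4*4)^(5/2)) - 1*1849 = (16 + 16^(5/2)) - 1849 = (16 + 1024) - 1849 = 1040 - 1849 = -809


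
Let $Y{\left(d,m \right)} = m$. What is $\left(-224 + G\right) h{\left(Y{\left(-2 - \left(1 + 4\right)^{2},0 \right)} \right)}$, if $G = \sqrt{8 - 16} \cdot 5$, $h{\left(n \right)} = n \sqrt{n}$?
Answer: $0$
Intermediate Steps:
$h{\left(n \right)} = n^{\frac{3}{2}}$
$G = 10 i \sqrt{2}$ ($G = \sqrt{-8} \cdot 5 = 2 i \sqrt{2} \cdot 5 = 10 i \sqrt{2} \approx 14.142 i$)
$\left(-224 + G\right) h{\left(Y{\left(-2 - \left(1 + 4\right)^{2},0 \right)} \right)} = \left(-224 + 10 i \sqrt{2}\right) 0^{\frac{3}{2}} = \left(-224 + 10 i \sqrt{2}\right) 0 = 0$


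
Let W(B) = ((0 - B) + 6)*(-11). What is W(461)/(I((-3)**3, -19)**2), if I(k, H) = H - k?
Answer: 5005/64 ≈ 78.203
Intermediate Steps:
W(B) = -66 + 11*B (W(B) = (-B + 6)*(-11) = (6 - B)*(-11) = -66 + 11*B)
W(461)/(I((-3)**3, -19)**2) = (-66 + 11*461)/((-19 - 1*(-3)**3)**2) = (-66 + 5071)/((-19 - 1*(-27))**2) = 5005/((-19 + 27)**2) = 5005/(8**2) = 5005/64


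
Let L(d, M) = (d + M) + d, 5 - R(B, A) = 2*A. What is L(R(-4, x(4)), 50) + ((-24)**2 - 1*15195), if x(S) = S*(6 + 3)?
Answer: -14703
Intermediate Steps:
x(S) = 9*S (x(S) = S*9 = 9*S)
R(B, A) = 5 - 2*A
L(d, M) = M + 2*d (L(d, M) = (M + d) + d = M + 2*d)
L(R(-4, x(4)), 50) + ((-24)**2 - 1*15195) = (50 + 2*(5 - 18*4)) + ((-24)**2 - 1*15195) = (50 + 2*(5 - 2*36)) + (576 - 15195) = (50 + 2*(5 - 72)) - 14619 = (50 + 2*(-67)) - 14619 = (50 - 134) - 14619 = -84 - 14619 = -14703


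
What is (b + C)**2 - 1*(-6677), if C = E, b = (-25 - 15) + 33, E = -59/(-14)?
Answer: 1310213/196 ≈ 6684.8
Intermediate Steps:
E = 59/14 (E = -59*(-1/14) = 59/14 ≈ 4.2143)
b = -7 (b = -40 + 33 = -7)
C = 59/14 ≈ 4.2143
(b + C)**2 - 1*(-6677) = (-7 + 59/14)**2 - 1*(-6677) = (-39/14)**2 + 6677 = 1521/196 + 6677 = 1310213/196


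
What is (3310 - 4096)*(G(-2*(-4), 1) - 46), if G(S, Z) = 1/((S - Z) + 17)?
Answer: 144493/4 ≈ 36123.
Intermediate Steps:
G(S, Z) = 1/(17 + S - Z)
(3310 - 4096)*(G(-2*(-4), 1) - 46) = (3310 - 4096)*(1/(17 - 2*(-4) - 1*1) - 46) = -786*(1/(17 + 8 - 1) - 46) = -786*(1/24 - 46) = -786*(-1103/24) = 144493/4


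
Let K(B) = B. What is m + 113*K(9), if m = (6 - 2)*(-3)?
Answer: 1005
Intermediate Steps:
m = -12 (m = 4*(-3) = -12)
m + 113*K(9) = -12 + 113*9 = -12 + 1017 = 1005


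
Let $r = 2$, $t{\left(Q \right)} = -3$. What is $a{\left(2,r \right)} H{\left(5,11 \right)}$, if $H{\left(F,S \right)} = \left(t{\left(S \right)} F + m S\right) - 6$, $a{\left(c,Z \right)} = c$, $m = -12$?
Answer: $-306$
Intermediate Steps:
$H{\left(F,S \right)} = -6 - 12 S - 3 F$ ($H{\left(F,S \right)} = \left(- 3 F - 12 S\right) - 6 = \left(- 12 S - 3 F\right) - 6 = -6 - 12 S - 3 F$)
$a{\left(2,r \right)} H{\left(5,11 \right)} = 2 \left(-6 - 132 - 15\right) = 2 \left(-153\right) = -306$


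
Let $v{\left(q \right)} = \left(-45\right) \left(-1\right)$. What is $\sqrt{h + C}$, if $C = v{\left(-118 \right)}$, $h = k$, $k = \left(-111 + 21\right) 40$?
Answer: $3 i \sqrt{395} \approx 59.624 i$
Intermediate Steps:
$v{\left(q \right)} = 45$
$k = -3600$ ($k = \left(-90\right) 40 = -3600$)
$h = -3600$
$C = 45$
$\sqrt{h + C} = \sqrt{-3600 + 45} = \sqrt{-3555} = 3 i \sqrt{395}$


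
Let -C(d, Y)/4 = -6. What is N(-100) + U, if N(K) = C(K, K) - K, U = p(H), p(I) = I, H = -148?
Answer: -24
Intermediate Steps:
C(d, Y) = 24 (C(d, Y) = -4*(-6) = 24)
U = -148
N(K) = 24 - K
N(-100) + U = (24 - 1*(-100)) - 148 = (24 + 100) - 148 = 124 - 148 = -24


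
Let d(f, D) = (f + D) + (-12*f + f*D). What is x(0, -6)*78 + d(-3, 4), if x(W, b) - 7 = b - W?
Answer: 103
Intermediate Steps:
x(W, b) = 7 + b - W (x(W, b) = 7 + (b - W) = 7 + b - W)
d(f, D) = D - 11*f + D*f (d(f, D) = (D + f) + (-12*f + D*f) = D - 11*f + D*f)
x(0, -6)*78 + d(-3, 4) = (7 - 6 - 1*0)*78 + (4 - 11*(-3) + 4*(-3)) = (7 - 6 + 0)*78 + (4 + 33 - 12) = 1*78 + 25 = 78 + 25 = 103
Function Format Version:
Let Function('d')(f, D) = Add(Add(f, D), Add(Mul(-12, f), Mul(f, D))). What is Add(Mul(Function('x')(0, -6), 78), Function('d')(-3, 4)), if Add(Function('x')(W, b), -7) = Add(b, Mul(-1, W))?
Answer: 103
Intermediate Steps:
Function('x')(W, b) = Add(7, b, Mul(-1, W)) (Function('x')(W, b) = Add(7, Add(b, Mul(-1, W))) = Add(7, b, Mul(-1, W)))
Function('d')(f, D) = Add(D, Mul(-11, f), Mul(D, f)) (Function('d')(f, D) = Add(Add(D, f), Add(Mul(-12, f), Mul(D, f))) = Add(D, Mul(-11, f), Mul(D, f)))
Add(Mul(Function('x')(0, -6), 78), Function('d')(-3, 4)) = Add(Mul(Add(7, -6, Mul(-1, 0)), 78), Add(4, Mul(-11, -3), Mul(4, -3))) = Add(Mul(Add(7, -6, 0), 78), Add(4, 33, -12)) = Add(Mul(1, 78), 25) = Add(78, 25) = 103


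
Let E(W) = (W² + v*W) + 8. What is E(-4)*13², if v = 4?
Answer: 1352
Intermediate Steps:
E(W) = 8 + W² + 4*W (E(W) = (W² + 4*W) + 8 = 8 + W² + 4*W)
E(-4)*13² = (8 + (-4)² + 4*(-4))*13² = (8 + 16 - 16)*169 = 8*169 = 1352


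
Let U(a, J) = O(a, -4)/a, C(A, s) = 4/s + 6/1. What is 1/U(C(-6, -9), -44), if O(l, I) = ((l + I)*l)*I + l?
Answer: -9/47 ≈ -0.19149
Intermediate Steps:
O(l, I) = l + I*l*(I + l) (O(l, I) = ((I + l)*l)*I + l = (l*(I + l))*I + l = I*l*(I + l) + l = l + I*l*(I + l))
C(A, s) = 6 + 4/s (C(A, s) = 4/s + 6*1 = 4/s + 6 = 6 + 4/s)
U(a, J) = 17 - 4*a (U(a, J) = (a*(1 + (-4)² - 4*a))/a = (a*(1 + 16 - 4*a))/a = (a*(17 - 4*a))/a = 17 - 4*a)
1/U(C(-6, -9), -44) = 1/(17 - 4*(6 + 4/(-9))) = 1/(17 - 4*(6 + 4*(-⅑))) = 1/(17 - 4*(6 - 4/9)) = 1/(17 - 4*50/9) = 1/(17 - 200/9) = 1/(-47/9) = -9/47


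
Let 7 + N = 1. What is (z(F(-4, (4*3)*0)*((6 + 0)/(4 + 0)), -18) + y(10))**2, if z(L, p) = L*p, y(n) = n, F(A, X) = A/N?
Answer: 64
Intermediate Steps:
N = -6 (N = -7 + 1 = -6)
F(A, X) = -A/6 (F(A, X) = A/(-6) = A*(-1/6) = -A/6)
(z(F(-4, (4*3)*0)*((6 + 0)/(4 + 0)), -18) + y(10))**2 = (((-1/6*(-4))*((6 + 0)/(4 + 0)))*(-18) + 10)**2 = ((2*(6/4)/3)*(-18) + 10)**2 = ((2*(6*(1/4))/3)*(-18) + 10)**2 = (((2/3)*(3/2))*(-18) + 10)**2 = (1*(-18) + 10)**2 = (-18 + 10)**2 = (-8)**2 = 64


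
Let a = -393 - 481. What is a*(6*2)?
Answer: -10488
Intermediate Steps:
a = -874
a*(6*2) = -5244*2 = -874*12 = -10488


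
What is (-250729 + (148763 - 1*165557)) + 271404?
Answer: 3881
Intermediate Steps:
(-250729 + (148763 - 1*165557)) + 271404 = (-250729 + (148763 - 165557)) + 271404 = (-250729 - 16794) + 271404 = -267523 + 271404 = 3881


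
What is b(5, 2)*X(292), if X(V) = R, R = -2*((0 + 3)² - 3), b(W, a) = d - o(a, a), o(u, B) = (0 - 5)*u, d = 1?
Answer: -132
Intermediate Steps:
o(u, B) = -5*u
b(W, a) = 1 + 5*a (b(W, a) = 1 - (-5)*a = 1 + 5*a)
R = -12 (R = -2*(3² - 3) = -2*(9 - 3) = -2*6 = -12)
X(V) = -12
b(5, 2)*X(292) = (1 + 5*2)*(-12) = (1 + 10)*(-12) = 11*(-12) = -132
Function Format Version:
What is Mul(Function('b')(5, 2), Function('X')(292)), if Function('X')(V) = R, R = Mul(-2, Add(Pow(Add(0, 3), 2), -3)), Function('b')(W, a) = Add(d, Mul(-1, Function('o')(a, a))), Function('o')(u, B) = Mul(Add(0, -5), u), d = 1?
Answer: -132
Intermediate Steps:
Function('o')(u, B) = Mul(-5, u)
Function('b')(W, a) = Add(1, Mul(5, a)) (Function('b')(W, a) = Add(1, Mul(-1, Mul(-5, a))) = Add(1, Mul(5, a)))
R = -12 (R = Mul(-2, Add(Pow(3, 2), -3)) = Mul(-2, Add(9, -3)) = Mul(-2, 6) = -12)
Function('X')(V) = -12
Mul(Function('b')(5, 2), Function('X')(292)) = Mul(Add(1, Mul(5, 2)), -12) = Mul(Add(1, 10), -12) = Mul(11, -12) = -132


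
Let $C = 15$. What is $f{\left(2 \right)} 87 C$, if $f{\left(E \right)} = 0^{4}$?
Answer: $0$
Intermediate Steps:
$f{\left(E \right)} = 0$
$f{\left(2 \right)} 87 C = 0 \cdot 87 \cdot 15 = 0 \cdot 15 = 0$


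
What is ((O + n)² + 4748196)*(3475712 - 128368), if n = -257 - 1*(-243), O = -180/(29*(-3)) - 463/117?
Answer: 14075908651367720080/885573 ≈ 1.5895e+13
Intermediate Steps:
O = -6407/3393 (O = -180/(-87) - 463*1/117 = -180*(-1/87) - 463/117 = 60/29 - 463/117 = -6407/3393 ≈ -1.8883)
n = -14 (n = -257 + 243 = -14)
((O + n)² + 4748196)*(3475712 - 128368) = ((-6407/3393 - 14)² + 4748196)*(3475712 - 128368) = ((-53909/3393)² + 4748196)*3347344 = (2906180281/11512449 + 4748196)*3347344 = (54666270472285/11512449)*3347344 = 14075908651367720080/885573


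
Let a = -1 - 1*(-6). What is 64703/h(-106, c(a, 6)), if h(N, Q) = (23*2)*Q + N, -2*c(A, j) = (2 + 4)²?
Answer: -64703/934 ≈ -69.275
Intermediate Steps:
a = 5 (a = -1 + 6 = 5)
c(A, j) = -18 (c(A, j) = -(2 + 4)²/2 = -½*6² = -½*36 = -18)
h(N, Q) = N + 46*Q (h(N, Q) = 46*Q + N = N + 46*Q)
64703/h(-106, c(a, 6)) = 64703/(-106 + 46*(-18)) = 64703/(-106 - 828) = 64703/(-934) = 64703*(-1/934) = -64703/934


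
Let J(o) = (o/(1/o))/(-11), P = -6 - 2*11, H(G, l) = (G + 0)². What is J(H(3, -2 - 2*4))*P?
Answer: 2268/11 ≈ 206.18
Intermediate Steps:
H(G, l) = G²
P = -28 (P = -6 - 22 = -28)
J(o) = -o²/11 (J(o) = (o*o)*(-1/11) = o²*(-1/11) = -o²/11)
J(H(3, -2 - 2*4))*P = -(3²)²/11*(-28) = -1/11*9²*(-28) = -1/11*81*(-28) = -81/11*(-28) = 2268/11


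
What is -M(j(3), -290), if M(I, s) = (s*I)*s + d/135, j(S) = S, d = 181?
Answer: -34060681/135 ≈ -2.5230e+5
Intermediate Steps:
M(I, s) = 181/135 + I*s**2 (M(I, s) = (s*I)*s + 181/135 = (I*s)*s + 181*(1/135) = I*s**2 + 181/135 = 181/135 + I*s**2)
-M(j(3), -290) = -(181/135 + 3*(-290)**2) = -(181/135 + 3*84100) = -(181/135 + 252300) = -1*34060681/135 = -34060681/135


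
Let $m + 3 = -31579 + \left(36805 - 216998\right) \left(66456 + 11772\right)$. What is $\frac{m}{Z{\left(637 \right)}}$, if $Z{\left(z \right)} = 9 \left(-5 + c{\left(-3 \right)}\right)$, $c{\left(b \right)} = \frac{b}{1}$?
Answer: $\frac{7048084793}{36} \approx 1.9578 \cdot 10^{8}$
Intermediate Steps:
$c{\left(b \right)} = b$ ($c{\left(b \right)} = b 1 = b$)
$Z{\left(z \right)} = -72$ ($Z{\left(z \right)} = 9 \left(-5 - 3\right) = 9 \left(-8\right) = -72$)
$m = -14096169586$ ($m = -3 + \left(-31579 + \left(36805 - 216998\right) \left(66456 + 11772\right)\right) = -3 - 14096169583 = -14096169586$)
$\frac{m}{Z{\left(637 \right)}} = - \frac{14096169586}{-72} = \left(-14096169586\right) \left(- \frac{1}{72}\right) = \frac{7048084793}{36}$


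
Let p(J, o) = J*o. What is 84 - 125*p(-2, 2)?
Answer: 584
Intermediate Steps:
84 - 125*p(-2, 2) = 84 - (-250)*2 = 84 - 125*(-4) = 84 + 500 = 584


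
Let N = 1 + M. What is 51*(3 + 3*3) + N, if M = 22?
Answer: 635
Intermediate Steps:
N = 23 (N = 1 + 22 = 23)
51*(3 + 3*3) + N = 51*(3 + 3*3) + 23 = 51*(3 + 9) + 23 = 51*12 + 23 = 612 + 23 = 635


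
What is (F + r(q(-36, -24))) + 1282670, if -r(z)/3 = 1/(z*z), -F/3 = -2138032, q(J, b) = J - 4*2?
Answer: 14900938973/1936 ≈ 7.6968e+6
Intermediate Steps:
q(J, b) = -8 + J (q(J, b) = J - 8 = -8 + J)
F = 6414096 (F = -3*(-2138032) = 6414096)
r(z) = -3/z²
(F + r(q(-36, -24))) + 1282670 = (6414096 - 3/(-8 - 36)²) + 1282670 = (6414096 - 3/(-44)²) + 1282670 = (6414096 - 3*1/1936) + 1282670 = (6414096 - 3/1936) + 1282670 = 12417689853/1936 + 1282670 = 14900938973/1936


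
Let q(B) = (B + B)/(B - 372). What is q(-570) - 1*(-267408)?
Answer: 41983246/157 ≈ 2.6741e+5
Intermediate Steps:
q(B) = 2*B/(-372 + B) (q(B) = (2*B)/(-372 + B) = 2*B/(-372 + B))
q(-570) - 1*(-267408) = 2*(-570)/(-372 - 570) - 1*(-267408) = 2*(-570)/(-942) + 267408 = 2*(-570)*(-1/942) + 267408 = 190/157 + 267408 = 41983246/157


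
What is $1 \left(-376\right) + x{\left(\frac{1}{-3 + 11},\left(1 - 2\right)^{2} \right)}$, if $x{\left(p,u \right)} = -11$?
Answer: $-387$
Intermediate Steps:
$1 \left(-376\right) + x{\left(\frac{1}{-3 + 11},\left(1 - 2\right)^{2} \right)} = 1 \left(-376\right) - 11 = -376 - 11 = -387$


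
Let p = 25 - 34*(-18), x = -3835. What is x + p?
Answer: -3198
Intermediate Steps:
p = 637 (p = 25 + 612 = 637)
x + p = -3835 + 637 = -3198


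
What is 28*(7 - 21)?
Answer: -392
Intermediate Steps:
28*(7 - 21) = 28*(-14) = -392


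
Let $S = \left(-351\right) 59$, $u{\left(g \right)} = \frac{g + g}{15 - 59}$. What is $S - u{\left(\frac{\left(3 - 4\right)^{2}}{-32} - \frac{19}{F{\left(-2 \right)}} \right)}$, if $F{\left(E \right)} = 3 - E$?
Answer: $- \frac{72896293}{3520} \approx -20709.0$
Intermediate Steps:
$u{\left(g \right)} = - \frac{g}{22}$ ($u{\left(g \right)} = \frac{2 g}{-44} = 2 g \left(- \frac{1}{44}\right) = - \frac{g}{22}$)
$S = -20709$
$S - u{\left(\frac{\left(3 - 4\right)^{2}}{-32} - \frac{19}{F{\left(-2 \right)}} \right)} = -20709 - - \frac{\frac{\left(3 - 4\right)^{2}}{-32} - \frac{19}{3 - -2}}{22} = -20709 - - \frac{\left(-1\right)^{2} \left(- \frac{1}{32}\right) - \frac{19}{3 + 2}}{22} = -20709 - - \frac{1 \left(- \frac{1}{32}\right) - \frac{19}{5}}{22} = -20709 - - \frac{- \frac{1}{32} - \frac{19}{5}}{22} = -20709 - \left(- \frac{1}{22}\right) \left(- \frac{613}{160}\right) = -20709 - \frac{613}{3520} = - \frac{72896293}{3520}$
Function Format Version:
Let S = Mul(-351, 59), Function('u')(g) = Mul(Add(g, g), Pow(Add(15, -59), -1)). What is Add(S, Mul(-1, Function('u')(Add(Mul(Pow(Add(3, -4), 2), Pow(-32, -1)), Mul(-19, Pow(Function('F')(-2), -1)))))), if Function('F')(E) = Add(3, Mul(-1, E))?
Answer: Rational(-72896293, 3520) ≈ -20709.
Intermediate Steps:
Function('u')(g) = Mul(Rational(-1, 22), g) (Function('u')(g) = Mul(Mul(2, g), Pow(-44, -1)) = Mul(Mul(2, g), Rational(-1, 44)) = Mul(Rational(-1, 22), g))
S = -20709
Add(S, Mul(-1, Function('u')(Add(Mul(Pow(Add(3, -4), 2), Pow(-32, -1)), Mul(-19, Pow(Function('F')(-2), -1)))))) = Add(-20709, Mul(-1, Mul(Rational(-1, 22), Add(Mul(Pow(Add(3, -4), 2), Pow(-32, -1)), Mul(-19, Pow(Add(3, Mul(-1, -2)), -1)))))) = Add(-20709, Mul(-1, Mul(Rational(-1, 22), Add(Mul(Pow(-1, 2), Rational(-1, 32)), Mul(-19, Pow(Add(3, 2), -1)))))) = Add(-20709, Mul(-1, Mul(Rational(-1, 22), Add(Mul(1, Rational(-1, 32)), Mul(-19, Pow(5, -1)))))) = Add(-20709, Mul(-1, Mul(Rational(-1, 22), Add(Rational(-1, 32), Mul(-19, Rational(1, 5)))))) = Add(-20709, Mul(-1, Mul(Rational(-1, 22), Add(Rational(-1, 32), Rational(-19, 5))))) = Add(-20709, Mul(-1, Mul(Rational(-1, 22), Rational(-613, 160)))) = Add(-20709, Mul(-1, Rational(613, 3520))) = Add(-20709, Rational(-613, 3520)) = Rational(-72896293, 3520)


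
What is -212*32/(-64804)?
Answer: 1696/16201 ≈ 0.10468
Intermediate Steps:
-212*32/(-64804) = -6784*(-1/64804) = 1696/16201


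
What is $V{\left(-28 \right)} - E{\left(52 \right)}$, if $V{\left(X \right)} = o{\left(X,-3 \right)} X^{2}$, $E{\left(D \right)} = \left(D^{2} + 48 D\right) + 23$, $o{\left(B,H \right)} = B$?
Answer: $-27175$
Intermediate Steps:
$E{\left(D \right)} = 23 + D^{2} + 48 D$
$V{\left(X \right)} = X^{3}$ ($V{\left(X \right)} = X X^{2} = X^{3}$)
$V{\left(-28 \right)} - E{\left(52 \right)} = \left(-28\right)^{3} - \left(23 + 52^{2} + 48 \cdot 52\right) = -21952 - \left(23 + 2704 + 2496\right) = -21952 - 5223 = -27175$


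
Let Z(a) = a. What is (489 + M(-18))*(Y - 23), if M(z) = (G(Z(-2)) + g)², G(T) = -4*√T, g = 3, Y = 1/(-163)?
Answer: -1747500/163 + 90000*I*√2/163 ≈ -10721.0 + 780.85*I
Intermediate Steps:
Y = -1/163 ≈ -0.0061350
M(z) = (3 - 4*I*√2)² (M(z) = (-4*I*√2 + 3)² = (3 - 4*I*√2)²)
(489 + M(-18))*(Y - 23) = (489 + (3 - 4*I*√2)²)*(-1/163 - 23) = (489 + (3 - 4*I*√2)²)*(-3750/163) = -11250 - 3750*(3 - 4*I*√2)²/163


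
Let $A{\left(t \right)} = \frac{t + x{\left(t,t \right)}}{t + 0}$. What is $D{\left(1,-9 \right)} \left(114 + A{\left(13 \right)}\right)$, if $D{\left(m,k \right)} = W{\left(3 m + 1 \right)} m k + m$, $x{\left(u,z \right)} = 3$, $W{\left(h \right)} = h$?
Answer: $- \frac{52430}{13} \approx -4033.1$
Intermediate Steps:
$D{\left(m,k \right)} = m + k m \left(1 + 3 m\right)$ ($D{\left(m,k \right)} = \left(3 m + 1\right) m k + m = \left(1 + 3 m\right) m k + m = m \left(1 + 3 m\right) k + m = k m \left(1 + 3 m\right) + m = m + k m \left(1 + 3 m\right)$)
$A{\left(t \right)} = \frac{3 + t}{t}$ ($A{\left(t \right)} = \frac{t + 3}{t + 0} = \frac{3 + t}{t}$)
$D{\left(1,-9 \right)} \left(114 + A{\left(13 \right)}\right) = 1 \left(1 - 9 \left(1 + 3 \cdot 1\right)\right) \left(114 + \frac{3 + 13}{13}\right) = 1 \left(1 - 9 \left(1 + 3\right)\right) \left(114 + \frac{1}{13} \cdot 16\right) = 1 \left(1 - 36\right) \left(114 + \frac{16}{13}\right) = 1 \left(1 - 36\right) \frac{1498}{13} = 1 \left(-35\right) \frac{1498}{13} = \left(-35\right) \frac{1498}{13} = - \frac{52430}{13}$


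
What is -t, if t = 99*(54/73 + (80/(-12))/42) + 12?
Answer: -35524/511 ≈ -69.519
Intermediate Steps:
t = 35524/511 (t = 99*(54*(1/73) + (80*(-1/12))*(1/42)) + 12 = 99*(54/73 - 20/3*1/42) + 12 = 99*(54/73 - 10/63) + 12 = 99*(2672/4599) + 12 = 29392/511 + 12 = 35524/511 ≈ 69.519)
-t = -1*35524/511 = -35524/511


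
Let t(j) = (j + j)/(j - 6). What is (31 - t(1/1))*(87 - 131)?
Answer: -6908/5 ≈ -1381.6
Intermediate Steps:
t(j) = 2*j/(-6 + j) (t(j) = (2*j)/(-6 + j) = 2*j/(-6 + j))
(31 - t(1/1))*(87 - 131) = (31 - 2/(1*(-6 + 1/1)))*(87 - 131) = (31 - 2/(-6 + 1))*(-44) = (31 - 2/(-5))*(-44) = (31 - 2*(-1)/5)*(-44) = (31 - 1*(-⅖))*(-44) = (31 + ⅖)*(-44) = (157/5)*(-44) = -6908/5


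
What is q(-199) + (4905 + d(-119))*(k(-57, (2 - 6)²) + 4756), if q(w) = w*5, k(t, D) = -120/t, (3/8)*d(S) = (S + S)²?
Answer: 42296991553/57 ≈ 7.4205e+8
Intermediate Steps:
d(S) = 32*S²/3 (d(S) = 8*(S + S)²/3 = 8*(2*S)²/3 = 8*(4*S²)/3 = 32*S²/3)
q(w) = 5*w
q(-199) + (4905 + d(-119))*(k(-57, (2 - 6)²) + 4756) = 5*(-199) + (4905 + (32/3)*(-119)²)*(-120/(-57) + 4756) = -995 + (4905 + (32/3)*14161)*(-120*(-1/57) + 4756) = -995 + (4905 + 453152/3)*(40/19 + 4756) = -995 + (467867/3)*(90404/19) = -995 + 42297048268/57 = 42296991553/57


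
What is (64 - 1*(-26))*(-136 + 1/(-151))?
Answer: -1848330/151 ≈ -12241.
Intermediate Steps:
(64 - 1*(-26))*(-136 + 1/(-151)) = (64 + 26)*(-136 - 1/151) = 90*(-20537/151) = -1848330/151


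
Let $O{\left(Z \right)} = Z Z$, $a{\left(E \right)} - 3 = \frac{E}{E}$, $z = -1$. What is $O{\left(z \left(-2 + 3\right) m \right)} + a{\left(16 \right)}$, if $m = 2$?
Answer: $8$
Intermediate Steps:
$a{\left(E \right)} = 4$ ($a{\left(E \right)} = 3 + \frac{E}{E} = 3 + 1 = 4$)
$O{\left(Z \right)} = Z^{2}$
$O{\left(z \left(-2 + 3\right) m \right)} + a{\left(16 \right)} = \left(- (-2 + 3) 2\right)^{2} + 4 = \left(\left(-1\right) 1 \cdot 2\right)^{2} + 4 = \left(\left(-1\right) 2\right)^{2} + 4 = \left(-2\right)^{2} + 4 = 4 + 4 = 8$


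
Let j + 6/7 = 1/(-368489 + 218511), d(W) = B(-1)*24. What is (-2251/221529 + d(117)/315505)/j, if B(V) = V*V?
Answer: 105717251378702/8985059963158125 ≈ 0.011766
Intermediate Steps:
B(V) = V**2
d(W) = 24 (d(W) = (-1)**2*24 = 1*24 = 24)
j = -899875/1049846 (j = -6/7 + 1/(-368489 + 218511) = -6/7 + 1/(-149978) = -6/7 - 1/149978 = -899875/1049846 ≈ -0.85715)
(-2251/221529 + d(117)/315505)/j = (-2251/221529 + 24/315505)/(-899875/1049846) = (-2251*1/221529 + 24*(1/315505))*(-1049846/899875) = (-2251/221529 + 24/315505)*(-1049846/899875) = -704885059/69893507145*(-1049846/899875) = 105717251378702/8985059963158125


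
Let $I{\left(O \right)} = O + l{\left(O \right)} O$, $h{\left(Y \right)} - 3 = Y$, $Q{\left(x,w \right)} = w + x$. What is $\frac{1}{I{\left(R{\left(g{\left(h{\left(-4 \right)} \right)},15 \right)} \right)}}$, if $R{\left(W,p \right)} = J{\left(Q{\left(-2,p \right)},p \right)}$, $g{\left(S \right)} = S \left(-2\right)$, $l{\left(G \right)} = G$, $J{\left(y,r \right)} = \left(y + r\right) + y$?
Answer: $\frac{1}{1722} \approx 0.00058072$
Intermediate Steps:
$h{\left(Y \right)} = 3 + Y$
$J{\left(y,r \right)} = r + 2 y$ ($J{\left(y,r \right)} = \left(r + y\right) + y = r + 2 y$)
$g{\left(S \right)} = - 2 S$
$R{\left(W,p \right)} = -4 + 3 p$ ($R{\left(W,p \right)} = p + 2 \left(p - 2\right) = p + 2 \left(-2 + p\right) = p + \left(-4 + 2 p\right) = -4 + 3 p$)
$I{\left(O \right)} = O + O^{2}$ ($I{\left(O \right)} = O + O O = O + O^{2}$)
$\frac{1}{I{\left(R{\left(g{\left(h{\left(-4 \right)} \right)},15 \right)} \right)}} = \frac{1}{\left(-4 + 3 \cdot 15\right) \left(1 + \left(-4 + 3 \cdot 15\right)\right)} = \frac{1}{\left(-4 + 45\right) \left(1 + \left(-4 + 45\right)\right)} = \frac{1}{41 \left(1 + 41\right)} = \frac{1}{41 \cdot 42} = \frac{1}{1722}$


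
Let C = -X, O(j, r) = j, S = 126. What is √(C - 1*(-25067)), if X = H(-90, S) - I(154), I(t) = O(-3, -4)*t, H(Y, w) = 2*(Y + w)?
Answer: √24533 ≈ 156.63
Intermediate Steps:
H(Y, w) = 2*Y + 2*w
I(t) = -3*t
X = 534 (X = (2*(-90) + 2*126) - (-3)*154 = (-180 + 252) - 1*(-462) = 72 + 462 = 534)
C = -534 (C = -1*534 = -534)
√(C - 1*(-25067)) = √(-534 - 1*(-25067)) = √(-534 + 25067) = √24533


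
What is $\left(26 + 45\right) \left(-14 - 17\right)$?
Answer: $-2201$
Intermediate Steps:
$\left(26 + 45\right) \left(-14 - 17\right) = 71 \left(-14 - 17\right) = 71 \left(-31\right) = -2201$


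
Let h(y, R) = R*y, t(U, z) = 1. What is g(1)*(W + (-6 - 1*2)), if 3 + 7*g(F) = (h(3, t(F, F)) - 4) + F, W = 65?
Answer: -171/7 ≈ -24.429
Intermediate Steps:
g(F) = -4/7 + F/7 (g(F) = -3/7 + ((1*3 - 4) + F)/7 = -3/7 + ((3 - 4) + F)/7 = -3/7 + (-1 + F)/7 = -3/7 + (-⅐ + F/7) = -4/7 + F/7)
g(1)*(W + (-6 - 1*2)) = (-4/7 + (⅐)*1)*(65 + (-6 - 1*2)) = (-4/7 + ⅐)*(65 + (-6 - 2)) = -3*(65 - 8)/7 = -3/7*57 = -171/7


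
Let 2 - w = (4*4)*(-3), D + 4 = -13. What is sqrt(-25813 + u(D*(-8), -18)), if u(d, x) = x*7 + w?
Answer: I*sqrt(25889) ≈ 160.9*I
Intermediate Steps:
D = -17 (D = -4 - 13 = -17)
w = 50 (w = 2 - 4*4*(-3) = 2 - 16*(-3) = 2 - 1*(-48) = 2 + 48 = 50)
u(d, x) = 50 + 7*x (u(d, x) = x*7 + 50 = 7*x + 50 = 50 + 7*x)
sqrt(-25813 + u(D*(-8), -18)) = sqrt(-25813 + (50 + 7*(-18))) = sqrt(-25813 + (50 - 126)) = sqrt(-25813 - 76) = sqrt(-25889) = I*sqrt(25889)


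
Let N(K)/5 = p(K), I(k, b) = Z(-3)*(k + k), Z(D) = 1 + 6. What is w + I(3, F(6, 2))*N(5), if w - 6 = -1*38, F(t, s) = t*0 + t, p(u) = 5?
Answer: 1018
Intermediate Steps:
Z(D) = 7
F(t, s) = t (F(t, s) = 0 + t = t)
w = -32 (w = 6 - 1*38 = 6 - 38 = -32)
I(k, b) = 14*k (I(k, b) = 7*(k + k) = 7*(2*k) = 14*k)
N(K) = 25 (N(K) = 5*5 = 25)
w + I(3, F(6, 2))*N(5) = -32 + (14*3)*25 = -32 + 42*25 = -32 + 1050 = 1018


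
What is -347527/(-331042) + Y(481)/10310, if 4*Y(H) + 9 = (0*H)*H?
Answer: 7164517051/6826086040 ≈ 1.0496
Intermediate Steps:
Y(H) = -9/4 (Y(H) = -9/4 + ((0*H)*H)/4 = -9/4 + (0*H)/4 = -9/4 + (¼)*0 = -9/4 + 0 = -9/4)
-347527/(-331042) + Y(481)/10310 = -347527/(-331042) - 9/4/10310 = -347527*(-1/331042) - 9/4*1/10310 = 347527/331042 - 9/41240 = 7164517051/6826086040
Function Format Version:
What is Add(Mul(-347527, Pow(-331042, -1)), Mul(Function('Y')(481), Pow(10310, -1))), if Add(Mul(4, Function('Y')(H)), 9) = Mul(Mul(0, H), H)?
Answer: Rational(7164517051, 6826086040) ≈ 1.0496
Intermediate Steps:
Function('Y')(H) = Rational(-9, 4) (Function('Y')(H) = Add(Rational(-9, 4), Mul(Rational(1, 4), Mul(Mul(0, H), H))) = Add(Rational(-9, 4), Mul(Rational(1, 4), Mul(0, H))) = Add(Rational(-9, 4), Mul(Rational(1, 4), 0)) = Add(Rational(-9, 4), 0) = Rational(-9, 4))
Add(Mul(-347527, Pow(-331042, -1)), Mul(Function('Y')(481), Pow(10310, -1))) = Add(Mul(-347527, Pow(-331042, -1)), Mul(Rational(-9, 4), Pow(10310, -1))) = Add(Mul(-347527, Rational(-1, 331042)), Mul(Rational(-9, 4), Rational(1, 10310))) = Add(Rational(347527, 331042), Rational(-9, 41240)) = Rational(7164517051, 6826086040)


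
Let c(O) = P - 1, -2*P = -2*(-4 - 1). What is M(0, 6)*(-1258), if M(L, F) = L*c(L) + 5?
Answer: -6290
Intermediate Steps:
P = -5 (P = -(-1)*(-4 - 1) = -(-1)*(-5) = -½*10 = -5)
c(O) = -6 (c(O) = -5 - 1 = -6)
M(L, F) = 5 - 6*L (M(L, F) = L*(-6) + 5 = -6*L + 5 = 5 - 6*L)
M(0, 6)*(-1258) = (5 - 6*0)*(-1258) = (5 + 0)*(-1258) = 5*(-1258) = -6290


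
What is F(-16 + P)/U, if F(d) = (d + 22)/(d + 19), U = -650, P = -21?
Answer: -1/780 ≈ -0.0012821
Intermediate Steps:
F(d) = (22 + d)/(19 + d)
F(-16 + P)/U = ((22 + (-16 - 21))/(19 + (-16 - 21)))/(-650) = ((22 - 37)/(19 - 37))*(-1/650) = (-15/(-18))*(-1/650) = -1/18*(-15)*(-1/650) = (⅚)*(-1/650) = -1/780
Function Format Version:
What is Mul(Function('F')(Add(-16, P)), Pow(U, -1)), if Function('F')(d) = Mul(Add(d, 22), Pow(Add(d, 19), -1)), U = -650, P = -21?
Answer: Rational(-1, 780) ≈ -0.0012821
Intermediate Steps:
Function('F')(d) = Mul(Pow(Add(19, d), -1), Add(22, d)) (Function('F')(d) = Mul(Add(22, d), Pow(Add(19, d), -1)) = Mul(Pow(Add(19, d), -1), Add(22, d)))
Mul(Function('F')(Add(-16, P)), Pow(U, -1)) = Mul(Mul(Pow(Add(19, Add(-16, -21)), -1), Add(22, Add(-16, -21))), Pow(-650, -1)) = Mul(Mul(Pow(Add(19, -37), -1), Add(22, -37)), Rational(-1, 650)) = Mul(Mul(Pow(-18, -1), -15), Rational(-1, 650)) = Mul(Mul(Rational(-1, 18), -15), Rational(-1, 650)) = Mul(Rational(5, 6), Rational(-1, 650)) = Rational(-1, 780)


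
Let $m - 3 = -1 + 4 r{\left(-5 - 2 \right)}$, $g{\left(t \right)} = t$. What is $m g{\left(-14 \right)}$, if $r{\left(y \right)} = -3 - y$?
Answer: $-252$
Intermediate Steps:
$m = 18$ ($m = 3 - \left(1 - 4 \left(-3 - \left(-5 - 2\right)\right)\right) = 3 - \left(1 - 4 \left(-3 - -7\right)\right) = 3 - \left(1 - 4 \left(-3 + 7\right)\right) = 3 + \left(-1 + 4 \cdot 4\right) = 3 + \left(-1 + 16\right) = 3 + 15 = 18$)
$m g{\left(-14 \right)} = 18 \left(-14\right) = -252$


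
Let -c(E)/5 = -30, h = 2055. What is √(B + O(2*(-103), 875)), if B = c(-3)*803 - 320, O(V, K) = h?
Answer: √122185 ≈ 349.55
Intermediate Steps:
c(E) = 150 (c(E) = -5*(-30) = 150)
O(V, K) = 2055
B = 120130 (B = 150*803 - 320 = 120450 - 320 = 120130)
√(B + O(2*(-103), 875)) = √(120130 + 2055) = √122185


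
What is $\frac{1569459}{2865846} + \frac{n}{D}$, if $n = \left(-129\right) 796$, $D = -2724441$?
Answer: $\frac{507797219787}{867536482454} \approx 0.58533$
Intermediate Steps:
$n = -102684$
$\frac{1569459}{2865846} + \frac{n}{D} = \frac{1569459}{2865846} - \frac{102684}{-2724441} = 1569459 \cdot \frac{1}{2865846} - - \frac{34228}{908147} = \frac{523153}{955282} + \frac{34228}{908147} = \frac{507797219787}{867536482454}$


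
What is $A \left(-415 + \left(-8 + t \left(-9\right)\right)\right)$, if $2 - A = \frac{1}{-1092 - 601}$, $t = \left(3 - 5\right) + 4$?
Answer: $- \frac{1493667}{1693} \approx -882.26$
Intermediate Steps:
$t = 2$ ($t = -2 + 4 = 2$)
$A = \frac{3387}{1693}$ ($A = 2 - \frac{1}{-1092 - 601} = 2 - \frac{1}{-1693} = 2 - - \frac{1}{1693} = 2 + \frac{1}{1693} = \frac{3387}{1693} \approx 2.0006$)
$A \left(-415 + \left(-8 + t \left(-9\right)\right)\right) = \frac{3387 \left(-415 + \left(-8 + 2 \left(-9\right)\right)\right)}{1693} = \frac{3387 \left(-415 - 26\right)}{1693} = \frac{3387}{1693} \left(-441\right) = - \frac{1493667}{1693}$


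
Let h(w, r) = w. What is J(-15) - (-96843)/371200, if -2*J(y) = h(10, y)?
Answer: -1759157/371200 ≈ -4.7391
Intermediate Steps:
J(y) = -5 (J(y) = -½*10 = -5)
J(-15) - (-96843)/371200 = -5 - (-96843)/371200 = -5 - 1*(-96843/371200) = -5 + 96843/371200 = -1759157/371200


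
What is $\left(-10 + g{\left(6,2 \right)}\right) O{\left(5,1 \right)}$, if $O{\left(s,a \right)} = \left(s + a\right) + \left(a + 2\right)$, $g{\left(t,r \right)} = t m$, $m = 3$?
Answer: $72$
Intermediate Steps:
$g{\left(t,r \right)} = 3 t$ ($g{\left(t,r \right)} = t 3 = 3 t$)
$O{\left(s,a \right)} = 2 + s + 2 a$ ($O{\left(s,a \right)} = \left(a + s\right) + \left(2 + a\right) = 2 + s + 2 a$)
$\left(-10 + g{\left(6,2 \right)}\right) O{\left(5,1 \right)} = \left(-10 + 3 \cdot 6\right) \left(2 + 5 + 2 \cdot 1\right) = \left(-10 + 18\right) \left(2 + 5 + 2\right) = 8 \cdot 9 = 72$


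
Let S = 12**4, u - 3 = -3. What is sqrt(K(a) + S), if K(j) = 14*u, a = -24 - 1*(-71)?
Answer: 144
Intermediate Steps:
a = 47 (a = -24 + 71 = 47)
u = 0 (u = 3 - 3 = 0)
K(j) = 0 (K(j) = 14*0 = 0)
S = 20736
sqrt(K(a) + S) = sqrt(0 + 20736) = sqrt(20736) = 144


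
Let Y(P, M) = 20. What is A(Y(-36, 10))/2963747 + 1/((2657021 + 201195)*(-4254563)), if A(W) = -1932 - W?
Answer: -23737218000278563/36040526961008091176 ≈ -0.00065863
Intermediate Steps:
A(Y(-36, 10))/2963747 + 1/((2657021 + 201195)*(-4254563)) = (-1932 - 1*20)/2963747 + 1/((2657021 + 201195)*(-4254563)) = (-1932 - 20)*(1/2963747) - 1/4254563/2858216 = -1952*1/2963747 + (1/2858216)*(-1/4254563) = -1952/2963747 - 1/12160460039608 = -23737218000278563/36040526961008091176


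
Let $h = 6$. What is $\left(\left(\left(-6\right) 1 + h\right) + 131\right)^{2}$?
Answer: $17161$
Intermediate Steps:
$\left(\left(\left(-6\right) 1 + h\right) + 131\right)^{2} = \left(\left(\left(-6\right) 1 + 6\right) + 131\right)^{2} = \left(\left(-6 + 6\right) + 131\right)^{2} = \left(0 + 131\right)^{2} = 131^{2} = 17161$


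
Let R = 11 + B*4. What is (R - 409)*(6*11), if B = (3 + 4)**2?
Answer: -13332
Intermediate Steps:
B = 49 (B = 7**2 = 49)
R = 207 (R = 11 + 49*4 = 11 + 196 = 207)
(R - 409)*(6*11) = (207 - 409)*(6*11) = -202*66 = -13332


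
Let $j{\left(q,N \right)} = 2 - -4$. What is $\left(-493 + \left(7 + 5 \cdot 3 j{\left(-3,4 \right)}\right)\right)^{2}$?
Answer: $156816$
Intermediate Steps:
$j{\left(q,N \right)} = 6$ ($j{\left(q,N \right)} = 2 + 4 = 6$)
$\left(-493 + \left(7 + 5 \cdot 3 j{\left(-3,4 \right)}\right)\right)^{2} = \left(-493 + \left(7 + 5 \cdot 3 \cdot 6\right)\right)^{2} = \left(-493 + \left(7 + 5 \cdot 18\right)\right)^{2} = \left(-493 + \left(7 + 90\right)\right)^{2} = \left(-493 + 97\right)^{2} = \left(-396\right)^{2} = 156816$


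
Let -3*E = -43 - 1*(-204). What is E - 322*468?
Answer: -452249/3 ≈ -1.5075e+5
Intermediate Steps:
E = -161/3 (E = -(-43 - 1*(-204))/3 = -(-43 + 204)/3 = -⅓*161 = -161/3 ≈ -53.667)
E - 322*468 = -161/3 - 322*468 = -161/3 - 150696 = -452249/3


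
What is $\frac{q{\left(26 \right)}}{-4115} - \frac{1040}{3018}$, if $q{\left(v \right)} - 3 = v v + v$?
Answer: $- \frac{640729}{1241907} \approx -0.51592$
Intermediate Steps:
$q{\left(v \right)} = 3 + v + v^{2}$ ($q{\left(v \right)} = 3 + \left(v v + v\right) = 3 + \left(v^{2} + v\right) = 3 + \left(v + v^{2}\right) = 3 + v + v^{2}$)
$\frac{q{\left(26 \right)}}{-4115} - \frac{1040}{3018} = \frac{3 + 26 + 26^{2}}{-4115} - \frac{1040}{3018} = \left(3 + 26 + 676\right) \left(- \frac{1}{4115}\right) - \frac{520}{1509} = 705 \left(- \frac{1}{4115}\right) - \frac{520}{1509} = - \frac{141}{823} - \frac{520}{1509} = - \frac{640729}{1241907}$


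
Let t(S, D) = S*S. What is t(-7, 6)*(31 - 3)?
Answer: 1372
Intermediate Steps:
t(S, D) = S**2
t(-7, 6)*(31 - 3) = (-7)**2*(31 - 3) = 49*28 = 1372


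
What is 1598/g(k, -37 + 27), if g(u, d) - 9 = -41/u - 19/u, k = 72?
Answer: 9588/49 ≈ 195.67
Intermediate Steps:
g(u, d) = 9 - 60/u (g(u, d) = 9 + (-41/u - 19/u) = 9 - 60/u)
1598/g(k, -37 + 27) = 1598/(9 - 60/72) = 1598/(9 - 60*1/72) = 1598/(9 - ⅚) = 1598/(49/6) = 1598*(6/49) = 9588/49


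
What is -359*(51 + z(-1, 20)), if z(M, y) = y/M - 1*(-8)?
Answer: -14001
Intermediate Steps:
z(M, y) = 8 + y/M (z(M, y) = y/M + 8 = 8 + y/M)
-359*(51 + z(-1, 20)) = -359*(51 + (8 + 20/(-1))) = -359*(51 + (8 + 20*(-1))) = -359*(51 + (8 - 20)) = -359*(51 - 12) = -359*39 = -14001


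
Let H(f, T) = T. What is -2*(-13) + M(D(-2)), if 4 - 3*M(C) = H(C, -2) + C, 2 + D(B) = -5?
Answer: 91/3 ≈ 30.333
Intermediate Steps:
D(B) = -7 (D(B) = -2 - 5 = -7)
M(C) = 2 - C/3 (M(C) = 4/3 - (-2 + C)/3 = 4/3 + (⅔ - C/3) = 2 - C/3)
-2*(-13) + M(D(-2)) = -2*(-13) + (2 - ⅓*(-7)) = 26 + (2 + 7/3) = 26 + 13/3 = 91/3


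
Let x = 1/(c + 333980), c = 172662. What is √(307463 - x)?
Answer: √78921483333625290/506642 ≈ 554.49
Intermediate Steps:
x = 1/506642 (x = 1/(172662 + 333980) = 1/506642 ≈ 1.9738e-6)
√(307463 - x) = √(307463 - 1*1/506642) = √(307463 - 1/506642) = √(155773669245/506642) = √78921483333625290/506642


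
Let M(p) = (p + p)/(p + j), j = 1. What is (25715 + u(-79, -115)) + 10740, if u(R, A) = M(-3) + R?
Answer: 36379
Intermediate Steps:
M(p) = 2*p/(1 + p) (M(p) = (p + p)/(p + 1) = (2*p)/(1 + p) = 2*p/(1 + p))
u(R, A) = 3 + R (u(R, A) = 2*(-3)/(1 - 3) + R = 2*(-3)/(-2) + R = 2*(-3)*(-1/2) + R = 3 + R)
(25715 + u(-79, -115)) + 10740 = (25715 + (3 - 79)) + 10740 = (25715 - 76) + 10740 = 25639 + 10740 = 36379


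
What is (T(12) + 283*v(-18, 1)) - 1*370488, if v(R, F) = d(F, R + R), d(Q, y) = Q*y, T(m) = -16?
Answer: -380692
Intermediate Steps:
v(R, F) = 2*F*R (v(R, F) = F*(R + R) = F*(2*R) = 2*F*R)
(T(12) + 283*v(-18, 1)) - 1*370488 = (-16 + 283*(2*1*(-18))) - 1*370488 = (-16 + 283*(-36)) - 370488 = (-16 - 10188) - 370488 = -10204 - 370488 = -380692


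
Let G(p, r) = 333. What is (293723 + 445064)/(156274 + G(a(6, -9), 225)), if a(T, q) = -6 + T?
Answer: 738787/156607 ≈ 4.7175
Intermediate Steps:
(293723 + 445064)/(156274 + G(a(6, -9), 225)) = (293723 + 445064)/(156274 + 333) = 738787/156607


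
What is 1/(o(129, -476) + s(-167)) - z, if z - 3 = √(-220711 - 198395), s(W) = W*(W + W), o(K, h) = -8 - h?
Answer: -168737/56246 - I*√419106 ≈ -3.0 - 647.38*I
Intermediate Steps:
s(W) = 2*W² (s(W) = W*(2*W) = 2*W²)
z = 3 + I*√419106 (z = 3 + √(-220711 - 198395) = 3 + √(-419106) = 3 + I*√419106 ≈ 3.0 + 647.38*I)
1/(o(129, -476) + s(-167)) - z = 1/((-8 - 1*(-476)) + 2*(-167)²) - (3 + I*√419106) = 1/((-8 + 476) + 2*27889) + (-3 - I*√419106) = 1/(468 + 55778) + (-3 - I*√419106) = 1/56246 + (-3 - I*√419106) = -168737/56246 - I*√419106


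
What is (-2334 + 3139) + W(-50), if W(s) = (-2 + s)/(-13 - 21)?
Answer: 13711/17 ≈ 806.53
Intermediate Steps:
W(s) = 1/17 - s/34 (W(s) = (-2 + s)/(-34) = (-2 + s)*(-1/34) = 1/17 - s/34)
(-2334 + 3139) + W(-50) = (-2334 + 3139) + (1/17 - 1/34*(-50)) = 805 + (1/17 + 25/17) = 805 + 26/17 = 13711/17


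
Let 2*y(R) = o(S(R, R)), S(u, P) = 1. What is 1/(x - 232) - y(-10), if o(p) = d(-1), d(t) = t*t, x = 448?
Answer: -107/216 ≈ -0.49537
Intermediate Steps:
d(t) = t²
o(p) = 1 (o(p) = (-1)² = 1)
y(R) = ½ (y(R) = (½)*1 = ½)
1/(x - 232) - y(-10) = 1/(448 - 232) - 1*½ = 1/216 - ½ = -107/216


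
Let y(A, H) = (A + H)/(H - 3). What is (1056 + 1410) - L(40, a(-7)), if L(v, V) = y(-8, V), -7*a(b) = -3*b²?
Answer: 44375/18 ≈ 2465.3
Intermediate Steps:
a(b) = 3*b²/7 (a(b) = -(-3)*b²/7 = 3*b²/7)
y(A, H) = (A + H)/(-3 + H)
L(v, V) = (-8 + V)/(-3 + V)
(1056 + 1410) - L(40, a(-7)) = (1056 + 1410) - (-8 + (3/7)*(-7)²)/(-3 + (3/7)*(-7)²) = 2466 - (-8 + (3/7)*49)/(-3 + (3/7)*49) = 2466 - (-8 + 21)/(-3 + 21) = 2466 - 13/18 = 44375/18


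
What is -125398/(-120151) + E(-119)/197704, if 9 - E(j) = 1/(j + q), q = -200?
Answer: 18653049455/17871774349 ≈ 1.0437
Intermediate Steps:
E(j) = 9 - 1/(-200 + j) (E(j) = 9 - 1/(j - 200) = 9 - 1/(-200 + j))
-125398/(-120151) + E(-119)/197704 = -125398/(-120151) + ((-1801 + 9*(-119))/(-200 - 119))/197704 = -125398*(-1/120151) + ((-1801 - 1071)/(-319))*(1/197704) = 2366/2267 - 1/319*(-2872)*(1/197704) = 2366/2267 + (2872/319)*(1/197704) = 2366/2267 + 359/7883447 = 18653049455/17871774349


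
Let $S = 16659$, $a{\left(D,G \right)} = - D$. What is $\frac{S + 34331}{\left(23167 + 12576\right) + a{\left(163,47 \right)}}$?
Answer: $\frac{5099}{3558} \approx 1.4331$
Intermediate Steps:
$\frac{S + 34331}{\left(23167 + 12576\right) + a{\left(163,47 \right)}} = \frac{16659 + 34331}{\left(23167 + 12576\right) - 163} = \frac{50990}{35743 - 163} = \frac{50990}{35580} = 50990 \cdot \frac{1}{35580} = \frac{5099}{3558}$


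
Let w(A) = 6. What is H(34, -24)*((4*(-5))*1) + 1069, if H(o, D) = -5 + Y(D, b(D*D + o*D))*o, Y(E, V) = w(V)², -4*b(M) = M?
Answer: -23311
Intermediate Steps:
b(M) = -M/4
Y(E, V) = 36 (Y(E, V) = 6² = 36)
H(o, D) = -5 + 36*o
H(34, -24)*((4*(-5))*1) + 1069 = (-5 + 36*34)*((4*(-5))*1) + 1069 = (-5 + 1224)*(-20*1) + 1069 = 1219*(-20) + 1069 = -24380 + 1069 = -23311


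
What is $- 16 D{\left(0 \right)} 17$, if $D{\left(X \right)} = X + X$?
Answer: $0$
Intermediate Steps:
$D{\left(X \right)} = 2 X$
$- 16 D{\left(0 \right)} 17 = - 16 \cdot 2 \cdot 0 \cdot 17 = \left(-16\right) 0 \cdot 17 = 0 \cdot 17 = 0$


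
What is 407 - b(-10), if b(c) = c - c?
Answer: 407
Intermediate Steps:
b(c) = 0
407 - b(-10) = 407 - 1*0 = 407 + 0 = 407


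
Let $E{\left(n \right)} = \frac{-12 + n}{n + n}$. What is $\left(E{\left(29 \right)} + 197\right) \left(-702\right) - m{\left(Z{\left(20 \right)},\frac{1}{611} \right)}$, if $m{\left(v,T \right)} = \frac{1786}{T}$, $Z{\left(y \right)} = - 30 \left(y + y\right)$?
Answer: $- \frac{35662627}{29} \approx -1.2297 \cdot 10^{6}$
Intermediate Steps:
$Z{\left(y \right)} = - 60 y$ ($Z{\left(y \right)} = - 30 \cdot 2 y = - 60 y$)
$E{\left(n \right)} = \frac{-12 + n}{2 n}$
$\left(E{\left(29 \right)} + 197\right) \left(-702\right) - m{\left(Z{\left(20 \right)},\frac{1}{611} \right)} = \left(\frac{-12 + 29}{2 \cdot 29} + 197\right) \left(-702\right) - \frac{1786}{\frac{1}{611}} = \left(\frac{1}{2} \cdot \frac{1}{29} \cdot 17 + 197\right) \left(-702\right) - 1786 \frac{1}{\frac{1}{611}} = \left(\frac{17}{58} + 197\right) \left(-702\right) - 1786 \cdot 611 = \frac{11443}{58} \left(-702\right) - 1091246 = - \frac{4016493}{29} - 1091246 = - \frac{35662627}{29}$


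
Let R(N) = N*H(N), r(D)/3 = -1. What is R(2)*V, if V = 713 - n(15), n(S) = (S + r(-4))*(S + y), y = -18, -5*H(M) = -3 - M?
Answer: 1498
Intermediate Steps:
r(D) = -3 (r(D) = 3*(-1) = -3)
H(M) = ⅗ + M/5 (H(M) = -(-3 - M)/5 = ⅗ + M/5)
n(S) = (-18 + S)*(-3 + S) (n(S) = (S - 3)*(S - 18) = (-3 + S)*(-18 + S) = (-18 + S)*(-3 + S))
R(N) = N*(⅗ + N/5)
V = 749 (V = 713 - (54 + 15² - 21*15) = 713 - (54 + 225 - 315) = 713 - 1*(-36) = 713 + 36 = 749)
R(2)*V = ((⅕)*2*(3 + 2))*749 = ((⅕)*2*5)*749 = 2*749 = 1498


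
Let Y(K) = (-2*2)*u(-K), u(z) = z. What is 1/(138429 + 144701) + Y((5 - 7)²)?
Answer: 4530081/283130 ≈ 16.000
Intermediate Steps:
Y(K) = 4*K (Y(K) = (-2*2)*(-K) = -(-4)*K = 4*K)
1/(138429 + 144701) + Y((5 - 7)²) = 1/(138429 + 144701) + 4*(5 - 7)² = 1/283130 + 4*(-2)² = 1/283130 + 4*4 = 1/283130 + 16 = 4530081/283130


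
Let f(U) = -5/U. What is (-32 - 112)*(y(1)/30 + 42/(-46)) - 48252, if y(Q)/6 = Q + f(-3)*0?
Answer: -5537172/115 ≈ -48149.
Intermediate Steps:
y(Q) = 6*Q (y(Q) = 6*(Q - 5/(-3)*0) = 6*(Q - 5*(-1/3)*0) = 6*(Q + (5/3)*0) = 6*(Q + 0) = 6*Q)
(-32 - 112)*(y(1)/30 + 42/(-46)) - 48252 = (-32 - 112)*((6*1)/30 + 42/(-46)) - 48252 = -144*(6*(1/30) + 42*(-1/46)) - 48252 = -144*(1/5 - 21/23) - 48252 = -144*(-82/115) - 48252 = 11808/115 - 48252 = -5537172/115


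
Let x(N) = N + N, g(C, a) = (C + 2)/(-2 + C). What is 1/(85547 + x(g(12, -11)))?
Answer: 5/427749 ≈ 1.1689e-5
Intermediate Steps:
g(C, a) = (2 + C)/(-2 + C)
x(N) = 2*N
1/(85547 + x(g(12, -11))) = 1/(85547 + 2*((2 + 12)/(-2 + 12))) = 1/(85547 + 2*(14/10)) = 1/(85547 + 2*((⅒)*14)) = 1/(85547 + 2*(7/5)) = 1/(85547 + 14/5) = 1/(427749/5) = 5/427749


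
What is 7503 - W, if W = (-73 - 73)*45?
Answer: 14073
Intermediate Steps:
W = -6570 (W = -146*45 = -6570)
7503 - W = 7503 - 1*(-6570) = 7503 + 6570 = 14073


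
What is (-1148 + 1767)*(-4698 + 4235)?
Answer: -286597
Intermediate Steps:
(-1148 + 1767)*(-4698 + 4235) = 619*(-463) = -286597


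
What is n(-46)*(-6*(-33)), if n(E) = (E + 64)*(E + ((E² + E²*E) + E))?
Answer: -339691968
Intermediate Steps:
n(E) = (64 + E)*(E² + E³ + 2*E) (n(E) = (64 + E)*(E + ((E² + E³) + E)) = (64 + E)*(E + (E + E² + E³)) = (64 + E)*(E² + E³ + 2*E))
n(-46)*(-6*(-33)) = (-46*(128 + (-46)³ + 65*(-46)² + 66*(-46)))*(-6*(-33)) = -46*(128 - 97336 + 65*2116 - 3036)*198 = -46*(128 - 97336 + 137540 - 3036)*198 = -46*37296*198 = -1715616*198 = -339691968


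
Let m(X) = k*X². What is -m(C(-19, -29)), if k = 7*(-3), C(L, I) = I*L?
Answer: 6375621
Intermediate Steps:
k = -21
m(X) = -21*X²
-m(C(-19, -29)) = -(-21)*(-29*(-19))² = -(-21)*551² = -(-21)*303601 = -1*(-6375621) = 6375621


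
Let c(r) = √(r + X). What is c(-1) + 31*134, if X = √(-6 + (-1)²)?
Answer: 4154 + √(-1 + I*√5) ≈ 4154.9 + 1.3133*I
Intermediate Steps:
X = I*√5 (X = √(-6 + 1) = √(-5) = I*√5 ≈ 2.2361*I)
c(r) = √(r + I*√5)
c(-1) + 31*134 = √(-1 + I*√5) + 31*134 = √(-1 + I*√5) + 4154 = 4154 + √(-1 + I*√5)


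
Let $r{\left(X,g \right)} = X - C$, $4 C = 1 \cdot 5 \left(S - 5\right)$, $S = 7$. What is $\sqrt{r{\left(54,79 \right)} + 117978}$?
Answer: $\frac{\sqrt{472118}}{2} \approx 343.55$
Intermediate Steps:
$C = \frac{5}{2}$ ($C = \frac{1 \cdot 5 \left(7 - 5\right)}{4} = \frac{5 \cdot 2}{4} = \frac{1}{4} \cdot 10 = \frac{5}{2} \approx 2.5$)
$r{\left(X,g \right)} = - \frac{5}{2} + X$ ($r{\left(X,g \right)} = X - \frac{5}{2} = - \frac{5}{2} + X$)
$\sqrt{r{\left(54,79 \right)} + 117978} = \sqrt{\left(- \frac{5}{2} + 54\right) + 117978} = \sqrt{\frac{103}{2} + 117978} = \sqrt{\frac{236059}{2}} = \frac{\sqrt{472118}}{2}$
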